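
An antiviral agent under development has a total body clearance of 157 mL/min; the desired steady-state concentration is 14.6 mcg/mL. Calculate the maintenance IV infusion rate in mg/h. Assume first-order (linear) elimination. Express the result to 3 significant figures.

CL = 157 mL/min × 60/1000 = 9.420 L/h
At steady state, infusion rate equals elimination rate: rate in = CL × Css.
R₀ = 9.420 × 14.6 = 137.5 mg/h

138 mg/h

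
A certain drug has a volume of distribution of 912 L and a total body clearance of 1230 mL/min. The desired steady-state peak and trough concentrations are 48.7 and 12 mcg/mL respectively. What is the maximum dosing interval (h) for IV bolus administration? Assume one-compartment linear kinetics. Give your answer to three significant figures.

17.3 h

CL = 1230 mL/min × 60/1000 = 73.80 L/h
k = CL / Vd = 73.80 / 912.0 = 0.08092 h⁻¹
Between IV bolus doses, concentration decays as C = C₀·e^(−kτ), so C_peak/C_trough = e^(kτ).
τ_max = ln(C_peak/C_trough) / k = ln(48.7/12) / 0.08092 = 1.401 / 0.08092 = 17.31 h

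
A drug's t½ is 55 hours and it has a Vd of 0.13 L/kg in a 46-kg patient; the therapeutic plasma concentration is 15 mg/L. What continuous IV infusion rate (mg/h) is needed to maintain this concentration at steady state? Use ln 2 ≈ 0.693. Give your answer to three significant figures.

Total Vd = 0.13 × 46 = 5.980 L
CL = 0.693 × Vd / t½ = 0.693 × 5.980 / 55 = 0.07535 L/h
Infusion rate = CL × Css = 0.07535 × 15 = 1.130 mg/h

1.13 mg/h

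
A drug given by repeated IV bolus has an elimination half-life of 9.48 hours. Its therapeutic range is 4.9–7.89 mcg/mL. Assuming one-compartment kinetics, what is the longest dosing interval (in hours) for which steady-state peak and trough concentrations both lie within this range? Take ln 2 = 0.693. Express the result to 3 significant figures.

k = 0.693 / t½ = 0.693 / 9.48 = 0.07310 h⁻¹
Between IV bolus doses, concentration decays as C = C₀·e^(−kτ), so C_peak/C_trough = e^(kτ).
τ_max = ln(C_peak/C_trough) / k = ln(7.89/4.9) / 0.07310 = 0.4764 / 0.07310 = 6.517 h

6.52 h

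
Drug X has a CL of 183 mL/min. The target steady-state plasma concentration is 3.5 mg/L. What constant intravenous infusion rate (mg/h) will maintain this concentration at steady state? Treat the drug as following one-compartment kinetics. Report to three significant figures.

Convert clearance: 183 mL/min × 60 min/h ÷ 1000 mL/L = 10.98 L/h
At steady state, infusion rate equals elimination rate: rate in = CL × Css.
R₀ = 10.98 × 3.5 = 38.43 mg/h

38.4 mg/h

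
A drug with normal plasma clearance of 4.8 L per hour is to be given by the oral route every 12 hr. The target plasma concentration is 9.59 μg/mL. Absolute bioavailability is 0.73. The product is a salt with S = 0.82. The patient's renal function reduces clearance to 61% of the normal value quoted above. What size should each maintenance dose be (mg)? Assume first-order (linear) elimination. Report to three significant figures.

563 mg

Patient clearance = 0.61 × 4.800 = 2.928 L/h
D = CL × Css × τ / F / S = 2.928 × 9.59 × 12 / 0.73 / 0.82 = 562.9 mg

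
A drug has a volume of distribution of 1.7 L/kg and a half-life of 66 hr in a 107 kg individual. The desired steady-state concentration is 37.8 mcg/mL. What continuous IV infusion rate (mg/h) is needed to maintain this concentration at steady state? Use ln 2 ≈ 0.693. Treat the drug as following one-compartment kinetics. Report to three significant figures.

72.2 mg/h

Total Vd = 1.7 × 107 = 181.9 L
k = 0.693/66 = 0.01050 h⁻¹, so CL = k·Vd = 0.01050 × 181.9 = 1.910 L/h
Infusion rate = CL × Css = 1.910 × 37.8 = 72.20 mg/h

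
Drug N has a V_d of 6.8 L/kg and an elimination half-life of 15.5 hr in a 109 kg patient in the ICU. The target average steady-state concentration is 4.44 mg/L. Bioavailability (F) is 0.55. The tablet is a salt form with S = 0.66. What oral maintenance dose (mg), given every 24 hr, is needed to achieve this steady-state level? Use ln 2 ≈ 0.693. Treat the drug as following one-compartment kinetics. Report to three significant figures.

Vd = 6.8 L/kg × 109 kg = 741.2 L
CL = ln 2 · Vd / t½ = 0.693 × 741.2 / 15.5 = 33.14 L/h
D = CL × Css × τ / F / S = 33.14 × 4.44 × 24 / 0.55 / 0.66 = 9728 mg

9730 mg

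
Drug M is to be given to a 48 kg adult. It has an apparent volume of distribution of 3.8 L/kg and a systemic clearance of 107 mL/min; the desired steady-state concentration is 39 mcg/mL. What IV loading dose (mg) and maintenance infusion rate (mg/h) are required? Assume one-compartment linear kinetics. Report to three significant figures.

Vd(total) = 48 kg × 3.8 L/kg = 182.4 L
LD = Vd · C_target = 182.4 × 39 = 7114 mg
CL = 107 mL/min = 107 × 0.06 = 6.420 L/h
Infusion rate = 6.420 L/h × 39 mg/L = 250.4 mg/h

(a) 7110 mg; (b) 250 mg/h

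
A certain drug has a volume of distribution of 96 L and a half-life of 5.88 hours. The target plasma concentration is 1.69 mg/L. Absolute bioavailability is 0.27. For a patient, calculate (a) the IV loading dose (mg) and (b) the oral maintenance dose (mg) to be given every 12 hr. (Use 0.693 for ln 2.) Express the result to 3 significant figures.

LD = Vd × C = 96.00 × 1.69 = 162.2 mg
CL = 0.693 × Vd / t½ = 0.693 × 96.00 / 5.88 = 11.31 L/h
D = CL × Css × τ / F = 11.31 × 1.69 × 12 / 0.27 = 849.5 mg

(a) 162 mg; (b) 850 mg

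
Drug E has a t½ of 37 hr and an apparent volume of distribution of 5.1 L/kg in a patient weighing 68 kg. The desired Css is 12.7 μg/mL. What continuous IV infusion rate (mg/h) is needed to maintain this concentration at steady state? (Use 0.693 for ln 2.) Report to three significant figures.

82.5 mg/h

Total Vd = 5.1 × 68 = 346.8 L
CL = 0.693 × Vd / t½ = 0.693 × 346.8 / 37 = 6.495 L/h
Infusion rate = CL × Css = 6.495 × 12.7 = 82.49 mg/h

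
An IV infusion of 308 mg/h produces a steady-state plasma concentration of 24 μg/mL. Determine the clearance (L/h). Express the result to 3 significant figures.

At steady state, infusion rate = CL × Css, so CL = rate / Css.
CL = 308 / 24 = 12.83 L/h

12.8 L/h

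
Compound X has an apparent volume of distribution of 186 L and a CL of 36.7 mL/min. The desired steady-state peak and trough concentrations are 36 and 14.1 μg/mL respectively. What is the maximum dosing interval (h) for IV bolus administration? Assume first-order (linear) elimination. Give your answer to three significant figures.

Convert clearance: 36.7 mL/min × 60 min/h ÷ 1000 mL/L = 2.202 L/h
k = CL / Vd = 2.202 / 186.0 = 0.01184 h⁻¹
Between IV bolus doses, concentration decays as C = C₀·e^(−kτ), so C_peak/C_trough = e^(kτ).
τ_max = ln(C_peak/C_trough) / k = ln(36/14.1) / 0.01184 = 0.9373 / 0.01184 = 79.16 h

79.2 h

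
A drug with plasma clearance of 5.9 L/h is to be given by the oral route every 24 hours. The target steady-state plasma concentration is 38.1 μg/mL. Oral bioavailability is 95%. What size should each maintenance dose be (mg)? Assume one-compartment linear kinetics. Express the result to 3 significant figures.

5680 mg

At steady state, dose per interval replaces the amount cleared in that interval: F·D/τ = CL·Css.
D = CL × Css × τ / F = 5.900 × 38.1 × 24 / 0.95 = 5679 mg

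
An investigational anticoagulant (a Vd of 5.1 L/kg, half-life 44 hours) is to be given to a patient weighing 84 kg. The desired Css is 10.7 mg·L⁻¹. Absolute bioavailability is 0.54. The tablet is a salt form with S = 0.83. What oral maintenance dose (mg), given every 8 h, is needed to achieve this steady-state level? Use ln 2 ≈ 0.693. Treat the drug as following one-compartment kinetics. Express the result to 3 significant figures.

1290 mg

Vd(total) = 84 kg × 5.1 L/kg = 428.4 L
k = 0.693/44 = 0.01575 h⁻¹, so CL = k·Vd = 0.01575 × 428.4 = 6.747 L/h
D = CL × Css × τ / F / S = 6.747 × 10.7 × 8 / 0.54 / 0.83 = 1289 mg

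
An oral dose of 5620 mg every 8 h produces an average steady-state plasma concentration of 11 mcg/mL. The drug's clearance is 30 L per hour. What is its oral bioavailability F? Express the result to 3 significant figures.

0.470

F·D/τ = CL·Css at steady state → F = CL·Css·τ / D.
F = 30 × 11 × 8 / 5620 = 0.470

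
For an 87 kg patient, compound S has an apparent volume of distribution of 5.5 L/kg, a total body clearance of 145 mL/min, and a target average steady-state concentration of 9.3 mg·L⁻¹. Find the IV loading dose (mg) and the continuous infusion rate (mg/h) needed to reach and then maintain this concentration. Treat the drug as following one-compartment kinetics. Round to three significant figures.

Vd(total) = 87 kg × 5.5 L/kg = 478.5 L
Loading: fill Vd to C_target → 478.5 L × 9.3 mg/L = 4450 mg
CL = 145 mL/min = 145 × 0.06 = 8.700 L/h
Infusion rate = 8.700 L/h × 9.3 mg/L = 80.91 mg/h

(a) 4450 mg; (b) 80.9 mg/h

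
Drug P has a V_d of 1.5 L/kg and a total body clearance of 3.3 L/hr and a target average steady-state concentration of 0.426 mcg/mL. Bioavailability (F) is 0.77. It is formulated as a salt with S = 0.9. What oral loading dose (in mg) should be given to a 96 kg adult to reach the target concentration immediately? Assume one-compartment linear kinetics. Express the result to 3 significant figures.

Vd(total) = 96 kg × 1.5 L/kg = 144.0 L
Loading dose depends on Vd (not clearance): it fills the distribution volume.
LD = Vd × C / F / S = 144.0 × 0.4260 / 0.77 / 0.9 = 88.52 mg

88.5 mg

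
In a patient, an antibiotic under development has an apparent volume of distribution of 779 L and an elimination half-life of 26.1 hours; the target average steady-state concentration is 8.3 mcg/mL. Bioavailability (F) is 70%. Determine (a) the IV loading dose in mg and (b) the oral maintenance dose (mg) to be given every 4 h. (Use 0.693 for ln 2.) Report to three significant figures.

(a) 6470 mg; (b) 981 mg

LD = Vd × C = 779.0 × 8.3 = 6466 mg
CL = 0.693 × Vd / t½ = 0.693 × 779.0 / 26.1 = 20.68 L/h
D = CL × Css × τ / F = 20.68 × 8.3 × 4 / 0.7 = 980.8 mg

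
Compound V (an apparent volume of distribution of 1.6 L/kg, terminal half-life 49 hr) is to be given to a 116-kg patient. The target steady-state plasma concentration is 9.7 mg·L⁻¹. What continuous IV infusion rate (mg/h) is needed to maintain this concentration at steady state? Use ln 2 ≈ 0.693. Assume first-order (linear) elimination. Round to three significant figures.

Total Vd = 1.6 × 116 = 185.6 L
CL = 0.693 × Vd / t½ = 0.693 × 185.6 / 49 = 2.625 L/h
Infusion rate = CL × Css = 2.625 × 9.7 = 25.46 mg/h

25.5 mg/h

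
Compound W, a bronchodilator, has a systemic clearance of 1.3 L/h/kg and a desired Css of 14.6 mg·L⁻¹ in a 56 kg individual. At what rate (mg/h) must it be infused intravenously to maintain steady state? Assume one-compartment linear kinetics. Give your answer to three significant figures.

1060 mg/h

CL = 1.3 L/h/kg × 56 kg = 72.80 L/h
At steady state, infusion rate equals elimination rate: rate in = CL × Css.
Rate = CL × Css = 72.80 × 14.6 = 1063 mg/h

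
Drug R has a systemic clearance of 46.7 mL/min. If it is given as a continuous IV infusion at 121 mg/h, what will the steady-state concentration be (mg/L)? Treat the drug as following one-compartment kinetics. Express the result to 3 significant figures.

CL = 46.7 mL/min × 60/1000 = 2.802 L/h
Css = rate / CL = 121 / 2.802 = 43.18 mg/L

43.2 mg/L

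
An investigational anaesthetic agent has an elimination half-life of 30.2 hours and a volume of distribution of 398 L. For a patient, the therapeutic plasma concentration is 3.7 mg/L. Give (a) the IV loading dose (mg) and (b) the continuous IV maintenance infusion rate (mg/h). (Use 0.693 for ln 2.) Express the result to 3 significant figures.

(a) 1470 mg; (b) 33.8 mg/h

LD = Vd × C = 398.0 × 3.7 = 1473 mg
CL = 0.693 × Vd / t½ = 0.693 × 398.0 / 30.2 = 9.133 L/h
Infusion rate = CL × Css = 9.133 × 3.7 = 33.79 mg/h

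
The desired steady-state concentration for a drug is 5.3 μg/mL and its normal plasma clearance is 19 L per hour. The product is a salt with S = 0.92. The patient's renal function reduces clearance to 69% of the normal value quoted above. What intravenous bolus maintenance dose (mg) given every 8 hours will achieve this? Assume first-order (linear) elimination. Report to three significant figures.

Patient clearance = 0.69 × 19.00 = 13.11 L/h
At steady state, dose per interval replaces the amount cleared in that interval: S·D/τ = CL·Css.
D = CL × Css × τ / S = 13.11 × 5.3 × 8 / 0.92 = 604.2 mg

604 mg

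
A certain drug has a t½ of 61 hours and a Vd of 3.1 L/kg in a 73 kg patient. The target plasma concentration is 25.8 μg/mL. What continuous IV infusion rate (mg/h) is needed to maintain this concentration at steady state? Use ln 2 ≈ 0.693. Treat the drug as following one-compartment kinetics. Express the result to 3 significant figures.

Total Vd = 3.1 × 73 = 226.3 L
CL = ln 2 · Vd / t½ = 0.693 × 226.3 / 61 = 2.571 L/h
Infusion rate = CL × Css = 2.571 × 25.8 = 66.33 mg/h

66.3 mg/h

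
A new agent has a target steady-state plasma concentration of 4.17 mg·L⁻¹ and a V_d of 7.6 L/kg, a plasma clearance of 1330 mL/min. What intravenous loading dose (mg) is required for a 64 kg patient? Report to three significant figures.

2030 mg

Total Vd = 7.6 × 64 = 486.4 L
LD = Vd × C = 486.4 × 4.170 = 2028 mg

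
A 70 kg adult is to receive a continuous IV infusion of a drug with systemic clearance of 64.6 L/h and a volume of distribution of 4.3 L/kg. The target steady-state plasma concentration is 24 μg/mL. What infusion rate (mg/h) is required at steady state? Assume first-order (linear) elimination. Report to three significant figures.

Vd does not affect the maintenance rate; only clearance governs steady-state input.
Rate = CL × Css = 64.60 × 24 = 1550 mg/h

1550 mg/h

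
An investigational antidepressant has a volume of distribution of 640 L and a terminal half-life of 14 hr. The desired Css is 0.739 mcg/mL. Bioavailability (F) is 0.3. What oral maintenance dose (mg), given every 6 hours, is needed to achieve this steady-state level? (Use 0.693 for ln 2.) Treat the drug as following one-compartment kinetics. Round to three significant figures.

CL = 0.693 × Vd / t½ = 0.693 × 640.0 / 14 = 31.68 L/h
D = CL × Css × τ / F = 31.68 × 0.739 × 6 / 0.3 = 468.2 mg

468 mg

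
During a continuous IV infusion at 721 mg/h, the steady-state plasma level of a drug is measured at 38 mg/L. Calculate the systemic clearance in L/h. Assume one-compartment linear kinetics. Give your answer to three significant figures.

19.0 L/h

At steady state, infusion rate = CL × Css, so CL = rate / Css.
CL = 721 / 38 = 18.97 L/h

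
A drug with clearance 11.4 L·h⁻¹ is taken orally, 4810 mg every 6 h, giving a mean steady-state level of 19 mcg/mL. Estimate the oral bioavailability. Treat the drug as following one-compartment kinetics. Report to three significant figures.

F·D/τ = CL·Css at steady state → F = CL·Css·τ / D.
F = 11.4 × 19 × 6 / 4810 = 0.270

0.270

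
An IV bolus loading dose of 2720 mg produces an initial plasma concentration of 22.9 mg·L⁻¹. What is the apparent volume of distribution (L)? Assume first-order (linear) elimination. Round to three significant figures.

Immediately after an IV bolus, C₀ = Dose / Vd, so Vd = Dose / C₀.
Vd = 2720 / 22.9 = 118.8 L

119 L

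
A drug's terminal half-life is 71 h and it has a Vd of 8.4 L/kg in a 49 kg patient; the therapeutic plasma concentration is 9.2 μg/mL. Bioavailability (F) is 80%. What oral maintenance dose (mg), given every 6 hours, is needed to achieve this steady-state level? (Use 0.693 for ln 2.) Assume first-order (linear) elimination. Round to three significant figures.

277 mg

Vd(total) = 49 kg × 8.4 L/kg = 411.6 L
CL = ln 2 · Vd / t½ = 0.693 × 411.6 / 71 = 4.017 L/h
D = CL × Css × τ / F = 4.017 × 9.2 × 6 / 0.8 = 277.2 mg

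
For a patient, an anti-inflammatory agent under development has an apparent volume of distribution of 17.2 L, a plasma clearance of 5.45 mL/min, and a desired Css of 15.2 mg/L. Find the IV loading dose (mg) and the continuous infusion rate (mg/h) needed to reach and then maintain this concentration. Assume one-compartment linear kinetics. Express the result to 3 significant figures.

(a) 261 mg; (b) 4.97 mg/h

Loading: fill Vd to C_target → 17.20 L × 15.2 mg/L = 261.4 mg
CL = 5.45 mL/min = 5.45 × 0.06 = 0.3270 L/h
Infusion rate = 0.3270 L/h × 15.2 mg/L = 4.970 mg/h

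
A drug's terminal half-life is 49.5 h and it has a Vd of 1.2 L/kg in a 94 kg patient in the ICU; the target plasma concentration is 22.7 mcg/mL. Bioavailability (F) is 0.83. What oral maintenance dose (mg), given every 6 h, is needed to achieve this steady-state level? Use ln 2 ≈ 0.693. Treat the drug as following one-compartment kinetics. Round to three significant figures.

259 mg

Total Vd = 1.2 × 94 = 112.8 L
CL = 0.693 × Vd / t½ = 0.693 × 112.8 / 49.5 = 1.579 L/h
D = CL × Css × τ / F = 1.579 × 22.7 × 6 / 0.83 = 259.1 mg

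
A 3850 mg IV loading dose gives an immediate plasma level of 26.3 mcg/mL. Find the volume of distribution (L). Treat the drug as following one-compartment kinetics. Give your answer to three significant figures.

Immediately after an IV bolus, C₀ = Dose / Vd, so Vd = Dose / C₀.
Vd = 3850 / 26.3 = 146.4 L

146 L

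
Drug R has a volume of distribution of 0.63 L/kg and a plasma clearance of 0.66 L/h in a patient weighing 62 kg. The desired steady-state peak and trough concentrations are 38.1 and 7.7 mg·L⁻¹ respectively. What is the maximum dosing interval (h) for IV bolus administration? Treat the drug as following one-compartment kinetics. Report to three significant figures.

Vd(total) = 62 kg × 0.63 L/kg = 39.06 L
k = CL / Vd = 0.6600 / 39.06 = 0.01690 h⁻¹
Between IV bolus doses, concentration decays as C = C₀·e^(−kτ), so C_peak/C_trough = e^(kτ).
τ_max = ln(C_peak/C_trough) / k = ln(38.1/7.7) / 0.01690 = 1.599 / 0.01690 = 94.62 h

94.6 h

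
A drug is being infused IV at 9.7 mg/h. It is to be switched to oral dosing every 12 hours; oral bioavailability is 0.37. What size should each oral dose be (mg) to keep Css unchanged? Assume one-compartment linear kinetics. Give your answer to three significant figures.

315 mg

To maintain the same Css, the systemic dosing rate must be unchanged: F·D/τ = infusion rate.
D = rate × τ / F = 9.7 × 12 / 0.37 = 314.6 mg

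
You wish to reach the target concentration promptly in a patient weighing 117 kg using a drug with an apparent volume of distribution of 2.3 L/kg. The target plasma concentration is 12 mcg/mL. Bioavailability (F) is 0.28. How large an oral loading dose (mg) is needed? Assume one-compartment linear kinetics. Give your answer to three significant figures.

Vd = 2.3 L/kg × 117 kg = 269.1 L
LD = Vd × C / F = 269.1 × 12.00 / 0.28 = 11530 mg

11500 mg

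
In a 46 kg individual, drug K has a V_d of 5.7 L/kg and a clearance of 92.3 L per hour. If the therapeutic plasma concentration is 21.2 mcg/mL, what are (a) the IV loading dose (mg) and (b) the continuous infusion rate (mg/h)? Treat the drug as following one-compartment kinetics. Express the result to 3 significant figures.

Vd = 5.7 L/kg × 46 kg = 262.2 L
Loading dose = Vd × C = 262.2 × 21.2 = 5559 mg
Maintenance: replace elimination → rate = CL × Css = 92.30 × 21.2 = 1957 mg/h

(a) 5560 mg; (b) 1960 mg/h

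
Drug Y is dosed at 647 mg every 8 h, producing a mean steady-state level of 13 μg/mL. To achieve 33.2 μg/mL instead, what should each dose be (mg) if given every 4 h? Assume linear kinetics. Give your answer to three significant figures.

826 mg

For first-order elimination, Css ∝ F·D/(CL·τ); F and CL are unchanged, so Css ∝ D/τ.
D₂ = D₁ × (Css,target / Css,current) × (τ₂/τ₁) = 647 × (33.2/13) × (4/8) = 826.2 mg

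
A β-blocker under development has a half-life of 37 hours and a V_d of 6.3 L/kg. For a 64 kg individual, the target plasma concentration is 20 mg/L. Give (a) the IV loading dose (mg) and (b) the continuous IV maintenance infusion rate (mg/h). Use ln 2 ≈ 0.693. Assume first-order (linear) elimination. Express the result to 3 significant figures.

(a) 8060 mg; (b) 151 mg/h

Vd(total) = 64 kg × 6.3 L/kg = 403.2 L
LD = Vd × C = 403.2 × 20 = 8064 mg
CL = 0.693 × Vd / t½ = 0.693 × 403.2 / 37 = 7.552 L/h
Infusion rate = CL × Css = 7.552 × 20 = 151.0 mg/h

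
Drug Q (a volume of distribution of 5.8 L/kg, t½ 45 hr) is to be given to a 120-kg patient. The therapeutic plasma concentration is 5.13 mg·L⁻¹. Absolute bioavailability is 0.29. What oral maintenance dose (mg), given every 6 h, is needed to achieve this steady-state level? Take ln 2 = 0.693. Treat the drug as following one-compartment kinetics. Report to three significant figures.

Total Vd = 5.8 × 120 = 696.0 L
CL = ln 2 · Vd / t½ = 0.693 × 696.0 / 45 = 10.72 L/h
D = CL × Css × τ / F = 10.72 × 5.13 × 6 / 0.29 = 1138 mg

1140 mg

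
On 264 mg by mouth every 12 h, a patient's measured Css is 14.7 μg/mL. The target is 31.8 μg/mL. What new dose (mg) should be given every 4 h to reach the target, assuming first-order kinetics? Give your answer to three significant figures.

190 mg

For first-order elimination, Css ∝ F·D/(CL·τ); F and CL are unchanged, so Css ∝ D/τ.
D₂ = D₁ × (Css,target / Css,current) × (τ₂/τ₁) = 264 × (31.8/14.7) × (4/12) = 190.4 mg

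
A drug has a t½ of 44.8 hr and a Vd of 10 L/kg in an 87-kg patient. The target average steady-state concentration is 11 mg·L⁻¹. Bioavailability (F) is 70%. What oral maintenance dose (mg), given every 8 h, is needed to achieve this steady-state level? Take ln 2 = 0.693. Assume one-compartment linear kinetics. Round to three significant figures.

Vd = 10 L/kg × 87 kg = 870.0 L
k = 0.693/44.8 = 0.01547 h⁻¹, so CL = k·Vd = 0.01547 × 870.0 = 13.46 L/h
D = CL × Css × τ / F = 13.46 × 11 × 8 / 0.7 = 1692 mg

1690 mg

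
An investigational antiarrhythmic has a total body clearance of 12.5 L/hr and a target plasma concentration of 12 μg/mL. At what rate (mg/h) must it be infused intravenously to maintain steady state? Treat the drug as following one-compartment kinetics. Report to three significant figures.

150 mg/h

At steady state, infusion rate equals elimination rate: rate in = CL × Css.
R₀ = 12.50 × 12 = 150.0 mg/h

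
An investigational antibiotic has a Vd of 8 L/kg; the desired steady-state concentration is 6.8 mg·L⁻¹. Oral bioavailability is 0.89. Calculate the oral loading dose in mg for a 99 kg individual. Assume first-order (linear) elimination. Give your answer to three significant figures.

Total Vd = 8 × 99 = 792.0 L
The loading dose fills Vd to the target concentration.
LD = Vd × C / F = 792.0 × 6.800 / 0.89 = 6051 mg

6050 mg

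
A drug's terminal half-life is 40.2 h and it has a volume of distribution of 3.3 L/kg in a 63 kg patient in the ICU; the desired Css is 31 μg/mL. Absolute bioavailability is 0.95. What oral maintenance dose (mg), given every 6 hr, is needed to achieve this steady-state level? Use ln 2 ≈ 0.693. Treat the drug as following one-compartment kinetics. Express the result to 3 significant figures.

702 mg

Total Vd = 3.3 × 63 = 207.9 L
CL = 0.693 × Vd / t½ = 0.693 × 207.9 / 40.2 = 3.584 L/h
D = CL × Css × τ / F = 3.584 × 31 × 6 / 0.95 = 701.7 mg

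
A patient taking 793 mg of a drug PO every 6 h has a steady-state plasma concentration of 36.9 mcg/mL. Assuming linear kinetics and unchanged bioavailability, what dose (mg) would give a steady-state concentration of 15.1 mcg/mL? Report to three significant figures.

325 mg

For first-order elimination, Css ∝ F·D/(CL·τ); F and CL are unchanged, so Css ∝ D/τ.
D₂ = D₁ × (Css,target / Css,current) = 793 × 15.1/36.9 = 324.5 mg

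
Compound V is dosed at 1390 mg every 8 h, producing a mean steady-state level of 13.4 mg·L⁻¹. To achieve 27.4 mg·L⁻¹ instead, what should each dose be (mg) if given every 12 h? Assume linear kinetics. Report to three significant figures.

4260 mg

With linear kinetics, Css is proportional to dose rate (D/τ) at fixed clearance.
D₂ = D₁ × (Css,target / Css,current) × (τ₂/τ₁) = 1390 × (27.4/13.4) × (12/8) = 4263 mg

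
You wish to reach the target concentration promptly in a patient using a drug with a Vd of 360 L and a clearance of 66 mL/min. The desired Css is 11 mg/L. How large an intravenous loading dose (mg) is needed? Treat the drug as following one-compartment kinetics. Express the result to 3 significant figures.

3960 mg

The loading dose fills Vd to the target concentration; clearance is irrelevant here.
LD = Vd × C = 360.0 × 11.00 = 3960 mg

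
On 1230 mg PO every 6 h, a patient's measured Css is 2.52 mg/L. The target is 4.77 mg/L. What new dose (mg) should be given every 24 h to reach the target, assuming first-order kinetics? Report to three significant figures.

9310 mg

For first-order elimination, Css ∝ F·D/(CL·τ); F and CL are unchanged, so Css ∝ D/τ.
D₂ = D₁ × (Css,target / Css,current) × (τ₂/τ₁) = 1230 × (4.77/2.52) × (24/6) = 9313 mg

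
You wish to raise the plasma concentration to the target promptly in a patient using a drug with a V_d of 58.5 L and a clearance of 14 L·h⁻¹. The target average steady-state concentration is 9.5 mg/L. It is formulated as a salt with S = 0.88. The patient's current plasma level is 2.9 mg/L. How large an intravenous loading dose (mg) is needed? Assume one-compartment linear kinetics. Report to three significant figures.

439 mg

Concentration deficit ΔC = 9.5 − 2.9 = 6.600 mg/L
LD = Vd × ΔC / S = 58.50 × 6.600 / 0.88 = 438.8 mg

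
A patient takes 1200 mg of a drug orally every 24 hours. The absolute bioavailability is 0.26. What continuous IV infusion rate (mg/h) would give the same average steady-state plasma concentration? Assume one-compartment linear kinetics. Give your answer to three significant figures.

Equivalent systemic input: infusion rate = F·D/τ.
Rate = 0.26 × 1200 / 24 = 13.00 mg/h

13.0 mg/h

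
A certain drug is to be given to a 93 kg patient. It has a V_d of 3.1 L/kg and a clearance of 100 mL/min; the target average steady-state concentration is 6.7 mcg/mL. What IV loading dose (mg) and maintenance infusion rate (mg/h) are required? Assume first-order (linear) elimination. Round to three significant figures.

Vd = 3.1 L/kg × 93 kg = 288.3 L
Loading: fill Vd to C_target → 288.3 L × 6.7 mg/L = 1932 mg
CL = 100 mL/min × 60/1000 = 6.000 L/h
Infusion rate = 6.000 L/h × 6.7 mg/L = 40.20 mg/h

(a) 1930 mg; (b) 40.2 mg/h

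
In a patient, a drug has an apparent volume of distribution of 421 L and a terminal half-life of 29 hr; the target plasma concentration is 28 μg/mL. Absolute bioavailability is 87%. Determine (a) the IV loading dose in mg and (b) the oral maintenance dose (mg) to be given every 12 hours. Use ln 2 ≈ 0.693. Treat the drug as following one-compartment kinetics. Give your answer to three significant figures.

LD = Vd × C = 421.0 × 28 = 11790 mg
CL = 0.693 × Vd / t½ = 0.693 × 421.0 / 29 = 10.06 L/h
D = CL × Css × τ / F = 10.06 × 28 × 12 / 0.87 = 3885 mg

(a) 11800 mg; (b) 3890 mg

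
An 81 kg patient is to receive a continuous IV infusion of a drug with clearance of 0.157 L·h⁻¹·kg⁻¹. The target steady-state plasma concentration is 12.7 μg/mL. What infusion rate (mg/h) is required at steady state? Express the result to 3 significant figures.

162 mg/h

CL = 0.157 L·h⁻¹·kg⁻¹ × 81 kg = 12.72 L/h
At steady state, infusion rate equals elimination rate: rate in = CL × Css.
Infusion rate = CL · Css = 12.72 L/h × 12.7 mg/L = 161.5 mg/h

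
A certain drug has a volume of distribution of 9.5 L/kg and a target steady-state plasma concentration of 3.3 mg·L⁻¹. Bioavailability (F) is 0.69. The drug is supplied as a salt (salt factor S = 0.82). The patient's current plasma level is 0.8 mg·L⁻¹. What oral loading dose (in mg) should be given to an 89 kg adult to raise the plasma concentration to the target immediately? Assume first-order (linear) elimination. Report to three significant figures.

Vd = 9.5 L/kg × 89 kg = 845.5 L
Concentration deficit ΔC = 3.3 − 0.8 = 2.500 mg/L
LD = Vd × ΔC / F / S = 845.5 × 2.500 / 0.69 / 0.82 = 3736 mg

3740 mg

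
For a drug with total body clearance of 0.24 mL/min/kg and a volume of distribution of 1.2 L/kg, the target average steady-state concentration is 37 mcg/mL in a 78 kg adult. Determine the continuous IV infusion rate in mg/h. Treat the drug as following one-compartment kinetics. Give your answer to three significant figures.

CL = 0.24 mL/min/kg × 78 kg = 18.72 mL/min = 18.72 × 60/1000 = 1.123 L/h
Infusion rate = CL · Css = 1.123 L/h × 37 mg/L = 41.55 mg/h

41.6 mg/h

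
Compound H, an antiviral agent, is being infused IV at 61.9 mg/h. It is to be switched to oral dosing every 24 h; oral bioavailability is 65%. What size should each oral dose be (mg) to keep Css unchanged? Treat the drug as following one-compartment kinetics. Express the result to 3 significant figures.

To maintain the same Css, the systemic dosing rate must be unchanged: F·D/τ = infusion rate.
D = rate × τ / F = 61.9 × 24 / 0.65 = 2286 mg

2290 mg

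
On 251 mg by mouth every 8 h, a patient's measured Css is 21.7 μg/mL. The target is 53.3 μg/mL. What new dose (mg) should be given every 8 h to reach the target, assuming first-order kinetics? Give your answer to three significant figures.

With linear kinetics, Css is proportional to dose rate (D/τ) at fixed clearance.
D₂ = D₁ × (Css,target / Css,current) = 251 × 53.3/21.7 = 616.5 mg

617 mg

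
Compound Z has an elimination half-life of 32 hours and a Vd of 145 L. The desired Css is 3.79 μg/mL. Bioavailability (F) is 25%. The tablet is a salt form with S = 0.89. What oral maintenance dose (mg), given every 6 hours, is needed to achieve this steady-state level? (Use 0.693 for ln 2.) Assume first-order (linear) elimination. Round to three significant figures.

321 mg

CL = ln 2 · Vd / t½ = 0.693 × 145.0 / 32 = 3.140 L/h
D = CL × Css × τ / F / S = 3.140 × 3.79 × 6 / 0.25 / 0.89 = 320.9 mg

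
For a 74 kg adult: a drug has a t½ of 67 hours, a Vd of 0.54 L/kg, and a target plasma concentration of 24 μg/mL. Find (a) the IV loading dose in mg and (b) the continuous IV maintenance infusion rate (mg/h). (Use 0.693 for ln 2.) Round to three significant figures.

(a) 959 mg; (b) 9.92 mg/h

Vd = 0.54 L/kg × 74 kg = 39.96 L
LD = Vd × C = 39.96 × 24 = 959.0 mg
CL = 0.693 × Vd / t½ = 0.693 × 39.96 / 67 = 0.4133 L/h
Infusion rate = CL × Css = 0.4133 × 24 = 9.919 mg/h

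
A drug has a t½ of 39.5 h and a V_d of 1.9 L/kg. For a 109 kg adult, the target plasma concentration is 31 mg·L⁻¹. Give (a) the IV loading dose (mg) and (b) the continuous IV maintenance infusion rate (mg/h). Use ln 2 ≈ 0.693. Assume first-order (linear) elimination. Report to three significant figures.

Total Vd = 1.9 × 109 = 207.1 L
LD = Vd × C = 207.1 × 31 = 6420 mg
CL = 0.693 × Vd / t½ = 0.693 × 207.1 / 39.5 = 3.633 L/h
Infusion rate = CL × Css = 3.633 × 31 = 112.6 mg/h

(a) 6420 mg; (b) 113 mg/h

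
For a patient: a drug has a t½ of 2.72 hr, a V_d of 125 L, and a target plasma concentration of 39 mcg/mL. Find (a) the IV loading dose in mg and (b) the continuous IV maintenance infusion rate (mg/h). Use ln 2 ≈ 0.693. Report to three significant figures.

(a) 4880 mg; (b) 1240 mg/h

LD = Vd × C = 125.0 × 39 = 4875 mg
CL = 0.693 × Vd / t½ = 0.693 × 125.0 / 2.72 = 31.85 L/h
Infusion rate = CL × Css = 31.85 × 39 = 1242 mg/h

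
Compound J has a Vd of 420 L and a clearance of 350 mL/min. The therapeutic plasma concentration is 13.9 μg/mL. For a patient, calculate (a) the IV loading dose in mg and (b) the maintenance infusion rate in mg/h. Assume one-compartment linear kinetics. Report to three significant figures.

LD = Vd · C_target = 420.0 × 13.9 = 5838 mg
Convert clearance: 350 mL/min × 60 min/h ÷ 1000 mL/L = 21.00 L/h
Maintenance: replace elimination → rate = CL × Css = 21.00 × 13.9 = 291.9 mg/h

(a) 5840 mg; (b) 292 mg/h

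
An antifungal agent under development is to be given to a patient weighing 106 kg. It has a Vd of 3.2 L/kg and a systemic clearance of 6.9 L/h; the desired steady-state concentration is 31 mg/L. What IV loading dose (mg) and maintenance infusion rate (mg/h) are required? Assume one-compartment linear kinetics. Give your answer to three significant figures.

Vd(total) = 106 kg × 3.2 L/kg = 339.2 L
Loading: fill Vd to C_target → 339.2 L × 31 mg/L = 10520 mg
Maintenance infusion rate = CL × Css = 6.900 × 31 = 213.9 mg/h

(a) 10500 mg; (b) 214 mg/h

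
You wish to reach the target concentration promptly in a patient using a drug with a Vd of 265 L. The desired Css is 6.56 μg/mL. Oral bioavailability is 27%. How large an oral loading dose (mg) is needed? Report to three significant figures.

The loading dose fills Vd to the target concentration.
LD = Vd × C / F = 265.0 × 6.560 / 0.27 = 6439 mg

6440 mg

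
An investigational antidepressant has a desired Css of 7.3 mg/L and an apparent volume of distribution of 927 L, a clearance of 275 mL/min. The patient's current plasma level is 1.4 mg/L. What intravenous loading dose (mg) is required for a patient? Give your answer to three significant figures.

The loading dose fills Vd to the target concentration.
Concentration deficit ΔC = 7.3 − 1.4 = 5.900 mg/L
LD = Vd × ΔC = 927.0 × 5.900 = 5469 mg

5470 mg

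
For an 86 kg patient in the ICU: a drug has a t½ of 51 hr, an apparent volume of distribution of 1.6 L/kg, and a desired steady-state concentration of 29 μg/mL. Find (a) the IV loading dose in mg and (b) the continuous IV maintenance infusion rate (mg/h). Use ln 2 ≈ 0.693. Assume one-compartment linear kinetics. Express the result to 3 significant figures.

Total Vd = 1.6 × 86 = 137.6 L
LD = Vd × C = 137.6 × 29 = 3990 mg
CL = 0.693 × Vd / t½ = 0.693 × 137.6 / 51 = 1.870 L/h
Infusion rate = CL × Css = 1.870 × 29 = 54.23 mg/h

(a) 3990 mg; (b) 54.2 mg/h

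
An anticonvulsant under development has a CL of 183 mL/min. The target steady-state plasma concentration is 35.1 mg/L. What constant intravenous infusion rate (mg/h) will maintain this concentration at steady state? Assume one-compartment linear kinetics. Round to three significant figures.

CL = 183 mL/min × 60/1000 = 10.98 L/h
At steady state, infusion rate equals elimination rate: rate in = CL × Css.
Rate = CL × Css = 10.98 × 35.1 = 385.4 mg/h

385 mg/h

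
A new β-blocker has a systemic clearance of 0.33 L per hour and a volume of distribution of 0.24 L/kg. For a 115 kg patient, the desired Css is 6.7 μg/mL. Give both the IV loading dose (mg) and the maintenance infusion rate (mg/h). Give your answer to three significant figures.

Vd = 0.24 L/kg × 115 kg = 27.60 L
Loading dose = Vd × C = 27.60 × 6.7 = 184.9 mg
Maintenance: replace elimination → rate = CL × Css = 0.3300 × 6.7 = 2.211 mg/h

(a) 185 mg; (b) 2.21 mg/h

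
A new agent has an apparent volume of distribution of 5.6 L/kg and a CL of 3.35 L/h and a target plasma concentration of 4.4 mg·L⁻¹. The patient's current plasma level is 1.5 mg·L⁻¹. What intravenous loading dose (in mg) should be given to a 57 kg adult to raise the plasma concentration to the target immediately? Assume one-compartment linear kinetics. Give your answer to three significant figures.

926 mg

Vd = 5.6 L/kg × 57 kg = 319.2 L
Loading dose depends on Vd (not clearance): it fills the distribution volume.
Concentration deficit ΔC = 4.4 − 1.5 = 2.900 mg/L
LD = Vd × ΔC = 319.2 × 2.900 = 925.7 mg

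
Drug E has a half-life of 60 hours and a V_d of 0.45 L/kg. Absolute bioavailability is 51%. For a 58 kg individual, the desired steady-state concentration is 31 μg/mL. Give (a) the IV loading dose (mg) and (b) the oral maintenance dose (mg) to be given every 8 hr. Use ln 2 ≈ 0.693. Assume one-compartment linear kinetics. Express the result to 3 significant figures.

(a) 809 mg; (b) 147 mg

Vd(total) = 58 kg × 0.45 L/kg = 26.10 L
LD = Vd × C = 26.10 × 31 = 809.1 mg
CL = 0.693 × Vd / t½ = 0.693 × 26.10 / 60 = 0.3015 L/h
D = CL × Css × τ / F = 0.3015 × 31 × 8 / 0.51 = 146.6 mg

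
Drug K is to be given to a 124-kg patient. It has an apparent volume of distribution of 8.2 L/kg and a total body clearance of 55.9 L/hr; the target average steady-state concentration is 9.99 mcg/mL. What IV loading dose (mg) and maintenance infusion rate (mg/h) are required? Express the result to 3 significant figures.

(a) 10200 mg; (b) 558 mg/h

Total Vd = 8.2 × 124 = 1017 L
LD = Vd · C_target = 1017 × 9.99 = 10160 mg
Maintenance: replace elimination → rate = CL × Css = 55.90 × 9.99 = 558.4 mg/h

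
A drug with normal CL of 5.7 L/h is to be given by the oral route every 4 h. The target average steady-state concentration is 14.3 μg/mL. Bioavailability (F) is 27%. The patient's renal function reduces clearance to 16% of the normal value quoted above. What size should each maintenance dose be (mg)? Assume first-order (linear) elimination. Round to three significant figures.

193 mg

Patient clearance = 0.16 × 5.700 = 0.9120 L/h
D = CL × Css × τ / F = 0.9120 × 14.3 × 4 / 0.27 = 193.2 mg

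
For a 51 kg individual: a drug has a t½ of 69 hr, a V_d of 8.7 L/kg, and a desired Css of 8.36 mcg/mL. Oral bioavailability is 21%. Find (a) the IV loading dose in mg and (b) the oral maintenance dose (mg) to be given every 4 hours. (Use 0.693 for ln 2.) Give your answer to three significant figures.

Total Vd = 8.7 × 51 = 443.7 L
LD = Vd × C = 443.7 × 8.36 = 3709 mg
CL = 0.693 × Vd / t½ = 0.693 × 443.7 / 69 = 4.456 L/h
D = CL × Css × τ / F = 4.456 × 8.36 × 4 / 0.21 = 709.6 mg

(a) 3710 mg; (b) 710 mg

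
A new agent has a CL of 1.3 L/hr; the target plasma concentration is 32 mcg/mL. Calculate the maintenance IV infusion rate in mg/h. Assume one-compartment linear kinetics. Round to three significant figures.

R₀ = 1.300 × 32 = 41.60 mg/h

41.6 mg/h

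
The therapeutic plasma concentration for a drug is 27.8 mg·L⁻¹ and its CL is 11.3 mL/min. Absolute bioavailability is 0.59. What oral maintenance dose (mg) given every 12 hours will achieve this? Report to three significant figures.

Convert clearance: 11.3 mL/min × 60 min/h ÷ 1000 mL/L = 0.6780 L/h
D = CL × Css × τ / F = 0.6780 × 27.8 × 12 / 0.59 = 383.4 mg

383 mg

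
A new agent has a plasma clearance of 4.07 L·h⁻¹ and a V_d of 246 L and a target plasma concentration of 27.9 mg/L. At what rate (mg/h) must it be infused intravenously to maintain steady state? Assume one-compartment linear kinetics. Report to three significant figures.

Vd does not affect the maintenance rate; only clearance governs steady-state input.
Infusion rate = CL · Css = 4.070 L/h × 27.9 mg/L = 113.6 mg/h

114 mg/h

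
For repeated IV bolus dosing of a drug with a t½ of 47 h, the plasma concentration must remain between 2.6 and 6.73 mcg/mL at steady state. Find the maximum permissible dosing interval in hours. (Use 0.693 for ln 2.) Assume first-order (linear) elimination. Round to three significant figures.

64.5 h

k = 0.693 / t½ = 0.693 / 47 = 0.01474 h⁻¹
Between IV bolus doses, concentration decays as C = C₀·e^(−kτ), so C_peak/C_trough = e^(kτ).
τ_max = ln(C_peak/C_trough) / k = ln(6.73/2.6) / 0.01474 = 0.9511 / 0.01474 = 64.53 h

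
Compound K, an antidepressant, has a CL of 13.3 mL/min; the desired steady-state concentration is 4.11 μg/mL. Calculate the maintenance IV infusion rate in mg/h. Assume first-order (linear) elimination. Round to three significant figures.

3.28 mg/h

Convert clearance: 13.3 mL/min × 60 min/h ÷ 1000 mL/L = 0.7980 L/h
Infusion rate = CL · Css = 0.7980 L/h × 4.11 mg/L = 3.280 mg/h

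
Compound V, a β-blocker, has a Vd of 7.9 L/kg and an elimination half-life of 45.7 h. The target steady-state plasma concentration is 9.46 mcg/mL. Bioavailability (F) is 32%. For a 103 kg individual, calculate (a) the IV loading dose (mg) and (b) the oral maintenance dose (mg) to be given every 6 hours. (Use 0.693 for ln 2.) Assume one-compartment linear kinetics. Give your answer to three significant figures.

(a) 7700 mg; (b) 2190 mg

Vd = 7.9 L/kg × 103 kg = 813.7 L
LD = Vd × C = 813.7 × 9.46 = 7698 mg
CL = 0.693 × Vd / t½ = 0.693 × 813.7 / 45.7 = 12.34 L/h
D = CL × Css × τ / F = 12.34 × 9.46 × 6 / 0.32 = 2189 mg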